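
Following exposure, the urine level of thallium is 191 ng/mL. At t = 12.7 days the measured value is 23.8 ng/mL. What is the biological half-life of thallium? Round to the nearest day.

4 days

A/A₀ = 23.8/191 ≈ 0.12461.
n = log₂(8.0252) ≈ 3.0045 half-lives elapsed in 12.7 days.
t½ = 12.7/3.0045 ≈ 4.2269 days.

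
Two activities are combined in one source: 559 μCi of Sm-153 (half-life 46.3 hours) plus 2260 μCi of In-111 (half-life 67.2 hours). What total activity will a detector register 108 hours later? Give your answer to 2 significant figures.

850 μCi

Sm-153: 559 × (1/2)^(108/46.3) = 559 × (1/2)^2.3326 ≈ 110.98 μCi.
In-111: 2260 × (1/2)^(108/67.2) = 2260 × (1/2)^1.6071 ≈ 741.84 μCi.
Total = 110.98 + 741.84 ≈ 852.81 μCi.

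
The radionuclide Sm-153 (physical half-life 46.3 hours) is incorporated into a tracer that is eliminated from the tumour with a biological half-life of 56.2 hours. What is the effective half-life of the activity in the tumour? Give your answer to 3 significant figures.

1/t_eff = 1/t_phys + 1/t_biol = 1/46.3 + 1/56.2 = 0.039392 per hour.
t_eff = 46.3 × 56.2 / (46.3 + 56.2) ≈ 25.386 hours.

25.4 hours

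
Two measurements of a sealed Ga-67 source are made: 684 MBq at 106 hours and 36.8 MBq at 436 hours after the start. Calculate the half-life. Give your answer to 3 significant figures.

Over Δt = 436 − 106 = 330 hours, the level fell by a factor of 684/36.8 ≈ 18.587.
n = log₂(18.587) ≈ 4.2162 half-lives, so t½ = 330/4.2162 ≈ 78.269 hours.

78.3 hours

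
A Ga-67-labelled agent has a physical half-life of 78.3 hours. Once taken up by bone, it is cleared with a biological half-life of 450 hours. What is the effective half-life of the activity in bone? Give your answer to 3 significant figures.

1/t_eff = 1/t_phys + 1/t_biol = 1/78.3 + 1/450 = 0.014994 per hour.
t_eff = 78.3 × 450 / (78.3 + 450) ≈ 66.695 hours.

66.7 hours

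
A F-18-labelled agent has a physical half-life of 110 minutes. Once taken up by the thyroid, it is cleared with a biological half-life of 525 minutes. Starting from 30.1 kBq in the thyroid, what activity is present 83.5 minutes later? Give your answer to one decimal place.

15.9 kBq

1/t_eff = 1/t_phys + 1/t_biol = 1/110 + 1/525 = 0.010996 per minute.
t_eff = 110 × 525 / (110 + 525) ≈ 90.945 minutes.
Remaining = 30.1 × (1/2)^(83.5/90.945) = 30.1 × (1/2)^0.91814 ≈ 15.929 kBq.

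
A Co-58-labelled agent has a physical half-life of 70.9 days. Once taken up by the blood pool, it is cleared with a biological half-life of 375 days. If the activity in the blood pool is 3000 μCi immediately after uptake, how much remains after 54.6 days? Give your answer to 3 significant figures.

1590 μCi

1/t_eff = 1/t_phys + 1/t_biol = 1/70.9 + 1/375 = 0.016771 per day.
t_eff = 70.9 × 375 / (70.9 + 375) ≈ 59.627 days.
Remaining = 3000 × (1/2)^(54.6/59.627) = 3000 × (1/2)^0.9157 ≈ 1590.3 μCi.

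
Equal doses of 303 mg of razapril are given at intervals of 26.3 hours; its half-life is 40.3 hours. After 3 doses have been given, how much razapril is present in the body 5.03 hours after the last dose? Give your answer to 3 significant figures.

567 mg

The 3 doses were given 57.63, 31.33, 5.03 hours ago.
Total = 303·(1/2)^(57.63/40.3) + 303·(1/2)^(31.33/40.3) + 303·(1/2)^(5.03/40.3)
      = 112.45 + 176.77 + 277.89 ≈ 567.11 mg.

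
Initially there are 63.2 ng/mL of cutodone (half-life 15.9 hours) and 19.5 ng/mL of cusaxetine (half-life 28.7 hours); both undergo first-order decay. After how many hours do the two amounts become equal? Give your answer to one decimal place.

60.5 hours

Set 63.2·(1/2)^(t/15.9) = 19.5·(1/2)^(t/28.7).
Taking log₂: log₂(63.2/19.5) = t·(1/15.9 − 1/28.7).
log₂(3.241) = 1.6965; 1/15.9 − 1/28.7 = 0.02805.
t = 1.6965 / 0.02805 ≈ 60.48 hours.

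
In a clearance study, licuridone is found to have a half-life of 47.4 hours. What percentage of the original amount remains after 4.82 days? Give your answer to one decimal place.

18.4%

4.82 days = 115.68 hours.
n = 115.68/47.4 ≈ 2.4405 half-lives.
Fraction remaining = (1/2)^2.4405 ≈ 0.18422, i.e. 18.422%.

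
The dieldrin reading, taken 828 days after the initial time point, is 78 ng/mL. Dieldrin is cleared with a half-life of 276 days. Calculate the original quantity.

Number of half-lives elapsed: n = 828/276 ≈ 3.
A₀ = A × 2^n = 78 × 2^3 = 78 × 8 ≈ 624 ng/mL.

624 ng/mL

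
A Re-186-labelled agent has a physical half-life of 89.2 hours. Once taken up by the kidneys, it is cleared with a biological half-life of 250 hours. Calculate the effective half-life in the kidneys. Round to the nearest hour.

1/t_eff = 1/t_phys + 1/t_biol = 1/89.2 + 1/250 = 0.015211 per hour.
t_eff = 89.2 × 250 / (89.2 + 250) ≈ 65.743 hours.

66 hours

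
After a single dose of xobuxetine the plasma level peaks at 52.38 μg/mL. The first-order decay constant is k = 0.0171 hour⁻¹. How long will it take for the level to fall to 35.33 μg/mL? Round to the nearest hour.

23 hours

t½ = ln 2 / k = 0.69315 / 0.0171 ≈ 40.535 hours.
Fraction remaining = 35.33/52.38 ≈ 0.67449.
n = log₂(52.38/35.33) = ln(1.4826)/ln 2 ≈ 0.56812 half-lives.
t = n × t½ = 0.56812 × 40.535 ≈ 23.029 hours.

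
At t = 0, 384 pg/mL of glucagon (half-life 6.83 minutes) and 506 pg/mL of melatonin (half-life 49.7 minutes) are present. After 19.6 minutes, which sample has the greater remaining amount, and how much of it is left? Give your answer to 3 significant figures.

melatonin, 385 pg/mL

glucagon: 384 × (1/2)^2.8697 ≈ 52.537 pg/mL.
melatonin: 506 × (1/2)^0.39437 ≈ 384.98 pg/mL.
Melatonin has more remaining, at ≈ 384.98 pg/mL.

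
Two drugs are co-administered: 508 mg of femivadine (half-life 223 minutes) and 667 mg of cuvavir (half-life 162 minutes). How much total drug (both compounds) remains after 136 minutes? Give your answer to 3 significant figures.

706 mg

femivadine: 508 × (1/2)^(136/223) = 508 × (1/2)^0.60987 ≈ 332.87 mg.
cuvavir: 667 × (1/2)^(136/162) = 667 × (1/2)^0.83951 ≈ 372.74 mg.
Total = 332.87 + 372.74 ≈ 705.61 mg.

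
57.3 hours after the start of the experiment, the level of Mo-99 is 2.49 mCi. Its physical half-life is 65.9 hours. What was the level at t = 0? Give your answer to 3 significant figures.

4.55 mCi

Number of half-lives elapsed: n = 57.3/65.9 ≈ 0.8695.
A₀ = A × 2^n = 2.49 × 2^0.8695 = 2.49 × 1.827 ≈ 4.5493 mCi.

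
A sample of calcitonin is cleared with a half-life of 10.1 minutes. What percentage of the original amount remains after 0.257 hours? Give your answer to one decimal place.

0.257 hours = 15.42 minutes.
n = 15.42/10.1 ≈ 1.5267 half-lives.
Fraction remaining = (1/2)^1.5267 ≈ 0.34706, i.e. 34.706%.

34.7%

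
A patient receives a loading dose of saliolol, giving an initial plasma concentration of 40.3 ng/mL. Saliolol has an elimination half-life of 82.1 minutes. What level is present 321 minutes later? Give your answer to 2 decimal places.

Number of half-lives: n = 321/82.1 ≈ 3.9099.
Remaining = 40.3 × (1/2)^3.9099 = 40.3 × 0.066529 ≈ 2.6811 ng/mL.

2.68 ng/mL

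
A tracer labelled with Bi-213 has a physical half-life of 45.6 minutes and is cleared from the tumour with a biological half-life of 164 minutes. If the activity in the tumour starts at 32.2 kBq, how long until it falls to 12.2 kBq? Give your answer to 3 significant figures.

50.0 minutes

1/t_eff = 1/t_phys + 1/t_biol = 1/45.6 + 1/164 = 0.028027 per minute.
t_eff = 45.6 × 164 / (45.6 + 164) ≈ 35.679 minutes.
n = log₂(32.2/12.2) ≈ 1.4002; t = 1.4002 × 35.679 ≈ 49.958 minutes.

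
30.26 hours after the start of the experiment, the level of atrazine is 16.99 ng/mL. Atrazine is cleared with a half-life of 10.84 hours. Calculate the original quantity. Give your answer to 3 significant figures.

118 ng/mL

Number of half-lives elapsed: n = 30.26/10.84 ≈ 2.7915.
A₀ = A × 2^n = 16.99 × 2^2.7915 = 16.99 × 6.9236 ≈ 117.63 ng/mL.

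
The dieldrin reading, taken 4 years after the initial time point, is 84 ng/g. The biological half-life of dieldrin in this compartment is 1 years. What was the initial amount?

Number of half-lives elapsed: n = 4/1 ≈ 4.
A₀ = A × 2^n = 84 × 2^4 = 84 × 16 ≈ 1344 ng/g.

1344 ng/g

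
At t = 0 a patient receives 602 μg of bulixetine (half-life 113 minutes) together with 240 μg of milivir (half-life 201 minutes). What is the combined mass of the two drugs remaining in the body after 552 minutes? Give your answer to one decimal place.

bulixetine: 602 × (1/2)^(552/113) = 602 × (1/2)^4.885 ≈ 20.374 μg.
milivir: 240 × (1/2)^(552/201) = 240 × (1/2)^2.7463 ≈ 35.769 μg.
Total = 20.374 + 35.769 ≈ 56.143 μg.

56.1 μg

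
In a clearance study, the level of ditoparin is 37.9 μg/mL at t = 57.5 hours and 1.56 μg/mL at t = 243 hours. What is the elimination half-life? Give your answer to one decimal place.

Over Δt = 243 − 57.5 = 185.5 hours, the level fell by a factor of 37.9/1.56 ≈ 24.295.
n = log₂(24.295) ≈ 4.6026 half-lives, so t½ = 185.5/4.6026 ≈ 40.303 hours.

40.3 hours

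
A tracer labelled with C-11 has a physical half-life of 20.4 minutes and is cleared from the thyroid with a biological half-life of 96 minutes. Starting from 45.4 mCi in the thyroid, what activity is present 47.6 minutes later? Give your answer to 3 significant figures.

1/t_eff = 1/t_phys + 1/t_biol = 1/20.4 + 1/96 = 0.059436 per minute.
t_eff = 20.4 × 96 / (20.4 + 96) ≈ 16.825 minutes.
Remaining = 45.4 × (1/2)^(47.6/16.825) = 45.4 × (1/2)^2.8292 ≈ 6.3884 mCi.

6.39 mCi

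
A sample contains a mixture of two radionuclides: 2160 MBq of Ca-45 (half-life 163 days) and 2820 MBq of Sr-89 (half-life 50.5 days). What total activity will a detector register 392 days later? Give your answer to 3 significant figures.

421 MBq

Ca-45: 2160 × (1/2)^(392/163) = 2160 × (1/2)^2.4049 ≈ 407.85 MBq.
Sr-89: 2820 × (1/2)^(392/50.5) = 2820 × (1/2)^7.7624 ≈ 12.988 MBq.
Total = 407.85 + 12.988 ≈ 420.84 MBq.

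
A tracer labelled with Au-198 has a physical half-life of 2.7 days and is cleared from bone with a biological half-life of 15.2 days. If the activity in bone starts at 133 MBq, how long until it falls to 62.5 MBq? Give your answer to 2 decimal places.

1/t_eff = 1/t_phys + 1/t_biol = 1/2.7 + 1/15.2 = 0.43616 per day.
t_eff = 2.7 × 15.2 / (2.7 + 15.2) ≈ 2.2927 days.
n = log₂(133/62.5) ≈ 1.0895; t = 1.0895 × 2.2927 ≈ 2.4979 days.

2.50 days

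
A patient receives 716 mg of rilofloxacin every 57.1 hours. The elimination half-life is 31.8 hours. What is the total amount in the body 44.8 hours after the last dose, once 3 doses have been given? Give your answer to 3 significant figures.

370 mg

The 3 doses were given 159, 101.9, 44.8 hours ago.
Total = 716·(1/2)^(159/31.8) + 716·(1/2)^(101.9/31.8) + 716·(1/2)^(44.8/31.8)
      = 22.375 + 77.677 + 269.66 ≈ 369.71 mg.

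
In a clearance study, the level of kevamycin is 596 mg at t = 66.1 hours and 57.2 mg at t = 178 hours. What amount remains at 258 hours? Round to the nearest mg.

Over Δt = 178 − 66.1 = 111.9 hours, the level fell by a factor of 596/57.2 ≈ 10.42.
n = log₂(10.42) ≈ 3.3812 half-lives, so t½ = 111.9/3.3812 ≈ 33.095 hours.
From t = 178 to t = 258: 57.2 × (1/2)^((258−178)/33.095) ≈ 10.708 mg.

11 mg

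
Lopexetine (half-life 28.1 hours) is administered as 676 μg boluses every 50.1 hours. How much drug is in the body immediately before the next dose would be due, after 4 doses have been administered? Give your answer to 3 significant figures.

275 μg

The 4 doses were given 200.4, 150.3, 100.2, 50.1 hours ago.
Total = 676·(1/2)^(200.4/28.1) + 676·(1/2)^(150.3/28.1) + 676·(1/2)^(100.2/28.1) + 676·(1/2)^(50.1/28.1)
      = 4.8206 + 16.589 + 57.085 + 196.44 ≈ 274.94 μg.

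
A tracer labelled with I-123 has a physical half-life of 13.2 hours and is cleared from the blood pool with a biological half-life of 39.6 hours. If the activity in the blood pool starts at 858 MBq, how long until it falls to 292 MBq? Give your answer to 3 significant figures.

15.4 hours

1/t_eff = 1/t_phys + 1/t_biol = 1/13.2 + 1/39.6 = 0.10101 per hour.
t_eff = 13.2 × 39.6 / (13.2 + 39.6) ≈ 9.9 hours.
n = log₂(858/292) ≈ 1.555; t = 1.555 × 9.9 ≈ 15.395 hours.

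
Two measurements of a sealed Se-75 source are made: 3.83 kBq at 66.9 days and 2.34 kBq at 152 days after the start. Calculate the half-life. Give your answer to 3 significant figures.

120 days

Over Δt = 152 − 66.9 = 85.1 days, the level fell by a factor of 3.83/2.34 ≈ 1.6368.
n = log₂(1.6368) ≈ 0.71084 half-lives, so t½ = 85.1/0.71084 ≈ 119.72 days.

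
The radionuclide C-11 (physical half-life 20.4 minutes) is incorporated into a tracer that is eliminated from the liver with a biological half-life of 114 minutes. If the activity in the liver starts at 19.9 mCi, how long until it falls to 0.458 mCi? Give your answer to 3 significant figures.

94.2 minutes

1/t_eff = 1/t_phys + 1/t_biol = 1/20.4 + 1/114 = 0.057792 per minute.
t_eff = 20.4 × 114 / (20.4 + 114) ≈ 17.304 minutes.
n = log₂(19.9/0.458) ≈ 5.4413; t = 5.4413 × 17.304 ≈ 94.154 minutes.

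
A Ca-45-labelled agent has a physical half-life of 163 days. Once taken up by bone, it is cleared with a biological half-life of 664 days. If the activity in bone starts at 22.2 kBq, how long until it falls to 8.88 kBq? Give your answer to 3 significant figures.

1/t_eff = 1/t_phys + 1/t_biol = 1/163 + 1/664 = 0.007641 per day.
t_eff = 163 × 664 / (163 + 664) ≈ 130.87 days.
n = log₂(22.2/8.88) ≈ 1.3219; t = 1.3219 × 130.87 ≈ 173 days.

173 days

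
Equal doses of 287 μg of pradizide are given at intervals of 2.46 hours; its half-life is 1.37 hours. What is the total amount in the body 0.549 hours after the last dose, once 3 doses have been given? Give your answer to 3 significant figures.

298 μg

The 3 doses were given 5.469, 3.009, 0.549 hours ago.
Total = 287·(1/2)^(5.469/1.37) + 287·(1/2)^(3.009/1.37) + 287·(1/2)^(0.549/1.37)
      = 18.038 + 62.62 + 217.4 ≈ 298.05 μg.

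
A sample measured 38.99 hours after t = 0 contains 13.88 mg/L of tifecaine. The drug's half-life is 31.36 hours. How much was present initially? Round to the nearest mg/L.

Number of half-lives elapsed: n = 38.99/31.36 ≈ 1.2433.
A₀ = A × 2^n = 13.88 × 2^1.2433 = 13.88 × 2.3674 ≈ 32.86 mg/L.

33 mg/L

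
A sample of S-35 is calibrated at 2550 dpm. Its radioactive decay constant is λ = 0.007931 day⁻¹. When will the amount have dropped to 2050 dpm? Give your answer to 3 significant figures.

27.5 days

t½ = ln 2 / λ = 0.69315 / 0.007931 ≈ 87.397 days.
Fraction remaining = 2050/2550 ≈ 0.80392.
n = log₂(2550/2050) = ln(1.2439)/ln 2 ≈ 0.31487 half-lives.
t = n × t½ = 0.31487 × 87.397 ≈ 27.519 days.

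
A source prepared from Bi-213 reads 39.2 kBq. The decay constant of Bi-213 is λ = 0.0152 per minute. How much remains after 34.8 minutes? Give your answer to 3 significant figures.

23.1 kBq

t½ = ln 2 / λ = 0.69315 / 0.0152 ≈ 45.602 minutes.
Number of half-lives: n = 34.8/45.602 ≈ 0.76313.
Remaining = 39.2 × (1/2)^0.76313 = 39.2 × 0.58922 ≈ 23.097 kBq.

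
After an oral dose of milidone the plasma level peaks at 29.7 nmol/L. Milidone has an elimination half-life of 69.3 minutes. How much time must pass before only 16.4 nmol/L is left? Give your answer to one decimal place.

Fraction remaining = 16.4/29.7 ≈ 0.55219.
n = log₂(29.7/16.4) = ln(1.811)/ln 2 ≈ 0.85677 half-lives.
t = n × t½ = 0.85677 × 69.3 ≈ 59.374 minutes.

59.4 minutes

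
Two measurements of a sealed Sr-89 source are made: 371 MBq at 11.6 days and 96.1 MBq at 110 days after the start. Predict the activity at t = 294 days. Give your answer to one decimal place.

7.7 MBq

Over Δt = 110 − 11.6 = 98.4 days, the level fell by a factor of 371/96.1 ≈ 3.8606.
n = log₂(3.8606) ≈ 1.9488 half-lives, so t½ = 98.4/1.9488 ≈ 50.492 days.
From t = 110 to t = 294: 96.1 × (1/2)^((294−110)/50.492) ≈ 7.6866 MBq.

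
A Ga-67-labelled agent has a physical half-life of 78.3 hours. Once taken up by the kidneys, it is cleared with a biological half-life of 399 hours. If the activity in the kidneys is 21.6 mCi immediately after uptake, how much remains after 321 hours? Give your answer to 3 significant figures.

1/t_eff = 1/t_phys + 1/t_biol = 1/78.3 + 1/399 = 0.015278 per hour.
t_eff = 78.3 × 399 / (78.3 + 399) ≈ 65.455 hours.
Remaining = 21.6 × (1/2)^(321/65.455) = 21.6 × (1/2)^4.9041 ≈ 0.72138 mCi.

0.721 mCi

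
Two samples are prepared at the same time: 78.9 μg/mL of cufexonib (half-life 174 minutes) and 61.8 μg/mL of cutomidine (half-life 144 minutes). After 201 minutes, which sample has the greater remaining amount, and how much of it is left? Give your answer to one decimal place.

cufexonib: 78.9 × (1/2)^1.1552 ≈ 35.427 μg/mL.
cutomidine: 61.8 × (1/2)^1.3958 ≈ 23.486 μg/mL.
Cufexonib has more remaining, at ≈ 35.427 μg/mL.

cufexonib, 35.4 μg/mL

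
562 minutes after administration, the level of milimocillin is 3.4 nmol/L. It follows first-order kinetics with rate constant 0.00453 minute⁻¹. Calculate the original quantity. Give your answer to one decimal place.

43.4 nmol/L

t½ = ln 2 / k = 0.69315 / 0.00453 ≈ 153.01 minutes.
Number of half-lives elapsed: n = 562/153.01 ≈ 3.6729.
A₀ = A × 2^n = 3.4 × 2^3.6729 = 3.4 × 12.754 ≈ 43.364 nmol/L.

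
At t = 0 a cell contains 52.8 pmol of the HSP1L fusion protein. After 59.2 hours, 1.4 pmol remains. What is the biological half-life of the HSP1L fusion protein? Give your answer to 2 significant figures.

A/A₀ = 1.4/52.8 ≈ 0.026515.
n = log₂(37.714) ≈ 5.237 half-lives elapsed in 59.2 hours.
t½ = 59.2/5.237 ≈ 11.304 hours.

11 hours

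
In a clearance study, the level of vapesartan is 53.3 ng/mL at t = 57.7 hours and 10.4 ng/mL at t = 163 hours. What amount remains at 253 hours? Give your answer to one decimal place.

2.6 ng/mL

Over Δt = 163 − 57.7 = 105.3 hours, the level fell by a factor of 53.3/10.4 ≈ 5.125.
n = log₂(5.125) ≈ 2.3576 half-lives, so t½ = 105.3/2.3576 ≈ 44.665 hours.
From t = 163 to t = 253: 10.4 × (1/2)^((253−163)/44.665) ≈ 2.5731 ng/mL.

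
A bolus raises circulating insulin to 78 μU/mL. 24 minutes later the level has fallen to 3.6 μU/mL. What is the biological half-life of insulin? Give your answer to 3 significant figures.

A/A₀ = 3.6/78 ≈ 0.046154.
n = log₂(21.667) ≈ 4.4374 half-lives elapsed in 24 minutes.
t½ = 24/4.4374 ≈ 5.4086 minutes.

5.41 minutes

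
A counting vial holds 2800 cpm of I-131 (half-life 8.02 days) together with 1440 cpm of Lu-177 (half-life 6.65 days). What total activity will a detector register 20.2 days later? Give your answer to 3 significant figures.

664 cpm

I-131: 2800 × (1/2)^(20.2/8.02) = 2800 × (1/2)^2.5187 ≈ 488.6 cpm.
Lu-177: 1440 × (1/2)^(20.2/6.65) = 1440 × (1/2)^3.0376 ≈ 175.37 cpm.
Total = 488.6 + 175.37 ≈ 663.97 cpm.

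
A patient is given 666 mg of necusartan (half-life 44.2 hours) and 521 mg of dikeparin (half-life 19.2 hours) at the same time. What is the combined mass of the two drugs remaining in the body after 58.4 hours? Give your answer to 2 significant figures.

necusartan: 666 × (1/2)^(58.4/44.2) = 666 × (1/2)^1.3213 ≈ 266.52 mg.
dikeparin: 521 × (1/2)^(58.4/19.2) = 521 × (1/2)^3.0417 ≈ 63.271 mg.
Total = 266.52 + 63.271 ≈ 329.79 mg.

330 mg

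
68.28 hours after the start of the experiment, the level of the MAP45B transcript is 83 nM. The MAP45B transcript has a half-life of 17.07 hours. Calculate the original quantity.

1328 nM

Number of half-lives elapsed: n = 68.28/17.07 ≈ 4.
A₀ = A × 2^n = 83 × 2^4 = 83 × 16 ≈ 1328 nM.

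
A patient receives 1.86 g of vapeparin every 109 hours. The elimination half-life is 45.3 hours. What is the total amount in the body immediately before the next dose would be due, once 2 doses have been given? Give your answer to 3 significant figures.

0.417 g

The 2 doses were given 218, 109 hours ago.
Total = 1.86·(1/2)^(218/45.3) + 1.86·(1/2)^(109/45.3)
      = 0.066198 + 0.3509 ≈ 0.4171 g.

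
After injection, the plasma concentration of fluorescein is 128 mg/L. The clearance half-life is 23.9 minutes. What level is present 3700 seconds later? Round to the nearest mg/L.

21 mg/L

Convert the elapsed time: 3700 seconds = 61.6667 minutes.
Number of half-lives: n = 61.6667/23.9 ≈ 2.5802.
Remaining = 128 × (1/2)^2.5802 = 128 × 0.16722 ≈ 21.404 mg/L.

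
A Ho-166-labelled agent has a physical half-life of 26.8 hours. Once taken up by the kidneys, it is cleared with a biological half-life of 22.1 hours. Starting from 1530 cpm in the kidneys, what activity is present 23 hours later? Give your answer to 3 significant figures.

410 cpm

1/t_eff = 1/t_phys + 1/t_biol = 1/26.8 + 1/22.1 = 0.082562 per hour.
t_eff = 26.8 × 22.1 / (26.8 + 22.1) ≈ 12.112 hours.
Remaining = 1530 × (1/2)^(23/12.112) = 1530 × (1/2)^1.8989 ≈ 410.26 cpm.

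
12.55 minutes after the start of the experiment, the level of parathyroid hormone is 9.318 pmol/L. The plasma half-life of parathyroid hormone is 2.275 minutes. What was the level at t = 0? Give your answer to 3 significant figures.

427 pmol/L

Number of half-lives elapsed: n = 12.55/2.275 ≈ 5.5165.
A₀ = A × 2^n = 9.318 × 2^5.5165 = 9.318 × 45.775 ≈ 426.53 pmol/L.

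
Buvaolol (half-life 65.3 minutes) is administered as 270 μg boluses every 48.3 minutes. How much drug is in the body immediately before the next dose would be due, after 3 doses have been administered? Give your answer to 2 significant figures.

The 3 doses were given 144.9, 96.6, 48.3 minutes ago.
Total = 270·(1/2)^(144.9/65.3) + 270·(1/2)^(96.6/65.3) + 270·(1/2)^(48.3/65.3)
      = 57.994 + 96.837 + 161.7 ≈ 316.53 μg.

320 μg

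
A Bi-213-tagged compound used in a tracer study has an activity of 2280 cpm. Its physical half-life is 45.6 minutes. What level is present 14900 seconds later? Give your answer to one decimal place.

Convert the elapsed time: 14900 seconds = 248.333 minutes.
Number of half-lives: n = 248.333/45.6 ≈ 5.4459.
Remaining = 2280 × (1/2)^5.4459 = 2280 × 0.022941 ≈ 52.306 cpm.

52.3 cpm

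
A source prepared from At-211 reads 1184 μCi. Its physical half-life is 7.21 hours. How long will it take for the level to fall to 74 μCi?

28.84 hours

74/1184 = 1/16, so 4 half-lives have elapsed.
t = 4 × 7.21 = 28.84 hours.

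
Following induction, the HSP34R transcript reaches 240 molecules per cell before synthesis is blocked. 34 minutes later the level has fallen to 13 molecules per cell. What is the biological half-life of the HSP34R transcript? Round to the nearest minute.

8 minutes

A/A₀ = 13/240 ≈ 0.054167.
n = log₂(18.462) ≈ 4.2065 half-lives elapsed in 34 minutes.
t½ = 34/4.2065 ≈ 8.0828 minutes.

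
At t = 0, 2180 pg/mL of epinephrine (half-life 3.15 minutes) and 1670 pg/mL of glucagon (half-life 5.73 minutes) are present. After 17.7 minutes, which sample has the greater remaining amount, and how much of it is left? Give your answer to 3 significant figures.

epinephrine: 2180 × (1/2)^5.619 ≈ 44.356 pg/mL.
glucagon: 1670 × (1/2)^3.089 ≈ 196.26 pg/mL.
Glucagon has more remaining, at ≈ 196.26 pg/mL.

glucagon, 196 pg/mL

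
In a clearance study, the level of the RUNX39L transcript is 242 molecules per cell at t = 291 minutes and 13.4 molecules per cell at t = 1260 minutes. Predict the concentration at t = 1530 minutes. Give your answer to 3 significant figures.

5.98 molecules per cell

Over Δt = 1260 − 291 = 969 minutes, the level fell by a factor of 242/13.4 ≈ 18.06.
n = log₂(18.06) ≈ 4.1747 half-lives, so t½ = 969/4.1747 ≈ 232.11 minutes.
From t = 1260 to t = 1530: 13.4 × (1/2)^((1530−1260)/232.11) ≈ 5.9833 molecules per cell.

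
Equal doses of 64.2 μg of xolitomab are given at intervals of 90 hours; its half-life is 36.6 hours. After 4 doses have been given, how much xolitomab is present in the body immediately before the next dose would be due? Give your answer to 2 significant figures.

The 4 doses were given 360, 270, 180, 90 hours ago.
Total = 64.2·(1/2)^(360/36.6) + 64.2·(1/2)^(270/36.6) + 64.2·(1/2)^(180/36.6) + 64.2·(1/2)^(90/36.6)
      = 0.07024 + 0.38621 + 2.1235 + 11.676 ≈ 14.256 μg.

14 μg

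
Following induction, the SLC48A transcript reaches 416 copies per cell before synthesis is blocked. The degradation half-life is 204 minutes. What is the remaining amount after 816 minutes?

26 copies per cell

Elapsed time is 4 half-lives (816/204).
Each half-life halves the amount: 416 × (1/2)^4 = 416/16 = 26 copies per cell.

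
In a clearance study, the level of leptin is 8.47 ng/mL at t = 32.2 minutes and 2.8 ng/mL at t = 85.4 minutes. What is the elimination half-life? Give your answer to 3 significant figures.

Over Δt = 85.4 − 32.2 = 53.2 minutes, the level fell by a factor of 8.47/2.8 ≈ 3.025.
n = log₂(3.025) ≈ 1.5969 half-lives, so t½ = 53.2/1.5969 ≈ 33.314 minutes.

33.3 minutes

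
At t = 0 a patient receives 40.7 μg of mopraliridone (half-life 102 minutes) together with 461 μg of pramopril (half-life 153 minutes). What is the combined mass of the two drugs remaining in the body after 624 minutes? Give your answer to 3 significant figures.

27.9 μg

mopraliridone: 40.7 × (1/2)^(624/102) = 40.7 × (1/2)^6.1176 ≈ 0.58614 μg.
pramopril: 461 × (1/2)^(624/153) = 461 × (1/2)^4.0784 ≈ 27.288 μg.
Total = 0.58614 + 27.288 ≈ 27.874 μg.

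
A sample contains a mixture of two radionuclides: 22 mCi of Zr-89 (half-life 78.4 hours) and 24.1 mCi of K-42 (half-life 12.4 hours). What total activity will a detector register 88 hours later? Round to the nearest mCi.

10 mCi

Zr-89: 22 × (1/2)^(88/78.4) = 22 × (1/2)^1.1224 ≈ 10.105 mCi.
K-42: 24.1 × (1/2)^(88/12.4) = 24.1 × (1/2)^7.0968 ≈ 0.17607 mCi.
Total = 10.105 + 0.17607 ≈ 10.281 mCi.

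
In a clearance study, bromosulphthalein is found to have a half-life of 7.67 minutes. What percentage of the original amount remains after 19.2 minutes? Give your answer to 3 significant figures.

n = 19.2/7.67 ≈ 2.5033 half-lives.
Fraction remaining = (1/2)^2.5033 ≈ 0.17638, i.e. 17.638%.

17.6%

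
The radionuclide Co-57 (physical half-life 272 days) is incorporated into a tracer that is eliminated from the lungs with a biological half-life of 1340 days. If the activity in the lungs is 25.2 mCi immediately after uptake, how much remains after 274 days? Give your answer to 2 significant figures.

1/t_eff = 1/t_phys + 1/t_biol = 1/272 + 1/1340 = 0.0044227 per day.
t_eff = 272 × 1340 / (272 + 1340) ≈ 226.1 days.
Remaining = 25.2 × (1/2)^(274/226.1) = 25.2 × (1/2)^1.2118 ≈ 10.879 mCi.

11 mCi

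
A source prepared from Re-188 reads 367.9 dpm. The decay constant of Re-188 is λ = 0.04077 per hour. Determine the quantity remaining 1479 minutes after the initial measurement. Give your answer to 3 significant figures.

135 dpm

t½ = ln 2 / λ = 0.69315 / 0.04077 ≈ 17.001 hours.
Convert the elapsed time: 1479 minutes = 24.65 hours.
Number of half-lives: n = 24.65/17.001 ≈ 1.4499.
Remaining = 367.9 × (1/2)^1.4499 = 367.9 × 0.36605 ≈ 134.67 dpm.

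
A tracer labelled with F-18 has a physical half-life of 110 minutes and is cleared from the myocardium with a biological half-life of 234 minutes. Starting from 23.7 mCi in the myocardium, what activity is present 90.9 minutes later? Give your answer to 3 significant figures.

1/t_eff = 1/t_phys + 1/t_biol = 1/110 + 1/234 = 0.013364 per minute.
t_eff = 110 × 234 / (110 + 234) ≈ 74.826 minutes.
Remaining = 23.7 × (1/2)^(90.9/74.826) = 23.7 × (1/2)^1.2148 ≈ 10.211 mCi.

10.2 mCi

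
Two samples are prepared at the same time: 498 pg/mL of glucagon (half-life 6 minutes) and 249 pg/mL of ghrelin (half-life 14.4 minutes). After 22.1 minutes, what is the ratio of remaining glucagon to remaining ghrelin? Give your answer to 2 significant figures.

glucagon: 498 × (1/2)^(22.1/6) = 498 × (1/2)^3.6833 ≈ 38.765 pg/mL.
ghrelin: 249 × (1/2)^(22.1/14.4) = 249 × (1/2)^1.5347 ≈ 85.941 pg/mL.
Ratio ≈ 38.765 / 85.941 ≈ 0.45106.

0.45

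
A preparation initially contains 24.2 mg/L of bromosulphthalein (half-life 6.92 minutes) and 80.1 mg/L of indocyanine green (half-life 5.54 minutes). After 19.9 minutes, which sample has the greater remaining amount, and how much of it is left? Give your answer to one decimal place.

bromosulphthalein: 24.2 × (1/2)^2.8757 ≈ 3.2971 mg/L.
indocyanine green: 80.1 × (1/2)^3.5921 ≈ 6.6423 mg/L.
Indocyanine green has more remaining, at ≈ 6.6423 mg/L.

indocyanine green, 6.6 mg/L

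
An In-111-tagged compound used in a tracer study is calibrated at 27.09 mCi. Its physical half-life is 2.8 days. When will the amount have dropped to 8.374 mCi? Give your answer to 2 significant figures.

4.7 days

Fraction remaining = 8.374/27.09 ≈ 0.30912.
n = log₂(27.09/8.374) = ln(3.235)/ln 2 ≈ 1.6938 half-lives.
t = n × t½ = 1.6938 × 2.8 ≈ 4.7426 days.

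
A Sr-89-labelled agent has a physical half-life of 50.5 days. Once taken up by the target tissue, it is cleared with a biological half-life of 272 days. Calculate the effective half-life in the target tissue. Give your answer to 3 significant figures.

42.6 days

1/t_eff = 1/t_phys + 1/t_biol = 1/50.5 + 1/272 = 0.023478 per day.
t_eff = 50.5 × 272 / (50.5 + 272) ≈ 42.592 days.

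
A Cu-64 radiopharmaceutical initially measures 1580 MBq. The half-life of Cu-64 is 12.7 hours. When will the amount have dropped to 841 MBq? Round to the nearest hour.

Fraction remaining = 841/1580 ≈ 0.53228.
n = log₂(1580/841) = ln(1.8787)/ln 2 ≈ 0.90975 half-lives.
t = n × t½ = 0.90975 × 12.7 ≈ 11.554 hours.

12 hours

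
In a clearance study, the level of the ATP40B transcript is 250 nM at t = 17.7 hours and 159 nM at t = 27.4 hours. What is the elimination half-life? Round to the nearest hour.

Over Δt = 27.4 − 17.7 = 9.7 hours, the level fell by a factor of 250/159 ≈ 1.5723.
n = log₂(1.5723) ≈ 0.6529 half-lives, so t½ = 9.7/0.6529 ≈ 14.857 hours.

15 hours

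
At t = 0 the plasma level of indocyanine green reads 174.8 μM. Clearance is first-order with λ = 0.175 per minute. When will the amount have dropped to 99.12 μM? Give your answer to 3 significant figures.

3.24 minutes

t½ = ln 2 / λ = 0.69315 / 0.175 ≈ 3.9608 minutes.
Fraction remaining = 99.12/174.8 ≈ 0.56705.
n = log₂(174.8/99.12) = ln(1.7635)/ln 2 ≈ 0.81846 half-lives.
t = n × t½ = 0.81846 × 3.9608 ≈ 3.2418 minutes.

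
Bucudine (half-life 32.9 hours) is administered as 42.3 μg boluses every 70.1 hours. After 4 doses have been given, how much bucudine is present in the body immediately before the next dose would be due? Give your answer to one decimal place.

12.5 μg

The 4 doses were given 280.4, 210.3, 140.2, 70.1 hours ago.
Total = 42.3·(1/2)^(280.4/32.9) + 42.3·(1/2)^(210.3/32.9) + 42.3·(1/2)^(140.2/32.9) + 42.3·(1/2)^(70.1/32.9)
      = 0.11501 + 0.50365 + 2.2056 + 9.6591 ≈ 12.483 μg.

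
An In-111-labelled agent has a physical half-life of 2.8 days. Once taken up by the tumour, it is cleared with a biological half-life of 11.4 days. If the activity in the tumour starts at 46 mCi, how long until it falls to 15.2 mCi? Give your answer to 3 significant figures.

1/t_eff = 1/t_phys + 1/t_biol = 1/2.8 + 1/11.4 = 0.44486 per day.
t_eff = 2.8 × 11.4 / (2.8 + 11.4) ≈ 2.2479 days.
n = log₂(46/15.2) ≈ 1.5976; t = 1.5976 × 2.2479 ≈ 3.5911 days.

3.59 days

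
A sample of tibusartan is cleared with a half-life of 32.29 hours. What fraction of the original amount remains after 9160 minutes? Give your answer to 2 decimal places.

9160 minutes = 152.667 hours.
n = 152.667/32.29 ≈ 4.728 half-lives.
Fraction remaining = (1/2)^4.728 ≈ 0.037734.

0.04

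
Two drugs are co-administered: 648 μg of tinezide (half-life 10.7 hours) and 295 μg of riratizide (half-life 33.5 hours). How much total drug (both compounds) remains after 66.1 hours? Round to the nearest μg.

tinezide: 648 × (1/2)^(66.1/10.7) = 648 × (1/2)^6.1776 ≈ 8.9524 μg.
riratizide: 295 × (1/2)^(66.1/33.5) = 295 × (1/2)^1.9731 ≈ 75.136 μg.
Total = 8.9524 + 75.136 ≈ 84.089 μg.

84 μg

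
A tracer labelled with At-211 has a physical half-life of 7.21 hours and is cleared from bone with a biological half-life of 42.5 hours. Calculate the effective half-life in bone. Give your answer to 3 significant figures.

1/t_eff = 1/t_phys + 1/t_biol = 1/7.21 + 1/42.5 = 0.16223 per hour.
t_eff = 7.21 × 42.5 / (7.21 + 42.5) ≈ 6.1643 hours.

6.16 hours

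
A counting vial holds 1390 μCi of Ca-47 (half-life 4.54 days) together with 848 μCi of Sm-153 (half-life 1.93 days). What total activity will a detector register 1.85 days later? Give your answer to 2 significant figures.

Ca-47: 1390 × (1/2)^(1.85/4.54) = 1390 × (1/2)^0.40749 ≈ 1048 μCi.
Sm-153: 848 × (1/2)^(1.85/1.93) = 848 × (1/2)^0.95855 ≈ 436.36 μCi.
Total = 1048 + 436.36 ≈ 1484.3 μCi.

1500 μCi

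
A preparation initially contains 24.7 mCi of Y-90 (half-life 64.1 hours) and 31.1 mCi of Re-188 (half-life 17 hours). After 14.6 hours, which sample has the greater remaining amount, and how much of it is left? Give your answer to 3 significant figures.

Y-90, 21.1 mCi

Y-90: 24.7 × (1/2)^0.22777 ≈ 21.093 mCi.
Re-188: 31.1 × (1/2)^0.85882 ≈ 17.149 mCi.
Y-90 has more remaining, at ≈ 21.093 mCi.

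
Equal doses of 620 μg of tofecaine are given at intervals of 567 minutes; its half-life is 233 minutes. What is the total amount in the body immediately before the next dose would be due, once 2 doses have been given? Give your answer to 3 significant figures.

The 2 doses were given 1134, 567 minutes ago.
Total = 620·(1/2)^(1134/233) + 620·(1/2)^(567/233)
      = 21.247 + 114.77 ≈ 136.02 μg.

136 μg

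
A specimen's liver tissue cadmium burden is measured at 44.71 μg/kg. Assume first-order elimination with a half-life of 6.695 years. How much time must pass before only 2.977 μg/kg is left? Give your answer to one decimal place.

Fraction remaining = 2.977/44.71 ≈ 0.066585.
n = log₂(44.71/2.977) = ln(15.018)/ln 2 ≈ 3.9087 half-lives.
t = n × t½ = 3.9087 × 6.695 ≈ 26.169 years.

26.2 years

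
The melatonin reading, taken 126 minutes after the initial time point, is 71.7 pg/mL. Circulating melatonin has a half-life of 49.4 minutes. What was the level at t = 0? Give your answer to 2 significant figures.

Number of half-lives elapsed: n = 126/49.4 ≈ 2.5506.
A₀ = A × 2^n = 71.7 × 2^2.5506 = 71.7 × 5.8588 ≈ 420.08 pg/mL.

420 pg/mL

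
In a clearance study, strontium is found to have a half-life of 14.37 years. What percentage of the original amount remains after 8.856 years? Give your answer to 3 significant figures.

65.2%

n = 8.856/14.37 ≈ 0.61628 half-lives.
Fraction remaining = (1/2)^0.61628 ≈ 0.65235, i.e. 65.235%.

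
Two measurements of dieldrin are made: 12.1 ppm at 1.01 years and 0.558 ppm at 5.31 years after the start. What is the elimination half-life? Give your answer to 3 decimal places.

Over Δt = 5.31 − 1.01 = 4.3 years, the level fell by a factor of 12.1/0.558 ≈ 21.685.
n = log₂(21.685) ≈ 4.4386 half-lives, so t½ = 4.3/4.4386 ≈ 0.96877 years.

0.969 years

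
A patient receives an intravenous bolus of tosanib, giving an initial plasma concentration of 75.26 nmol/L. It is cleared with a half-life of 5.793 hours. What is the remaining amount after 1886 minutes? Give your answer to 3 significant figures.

Convert the elapsed time: 1886 minutes = 31.4333 hours.
Number of half-lives: n = 31.4333/5.793 ≈ 5.4261.
Remaining = 75.26 × (1/2)^5.4261 = 75.26 × 0.023259 ≈ 1.7504 nmol/L.

1.75 nmol/L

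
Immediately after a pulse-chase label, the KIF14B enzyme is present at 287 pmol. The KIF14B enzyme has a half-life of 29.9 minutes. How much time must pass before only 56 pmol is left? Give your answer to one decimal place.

70.5 minutes

Fraction remaining = 56/287 ≈ 0.19512.
n = log₂(287/56) = ln(5.125)/ln 2 ≈ 2.3576 half-lives.
t = n × t½ = 2.3576 × 29.9 ≈ 70.491 minutes.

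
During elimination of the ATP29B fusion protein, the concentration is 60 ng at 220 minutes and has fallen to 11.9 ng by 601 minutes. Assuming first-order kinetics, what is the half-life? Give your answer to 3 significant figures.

163 minutes

Over Δt = 601 − 220 = 381 minutes, the level fell by a factor of 60/11.9 ≈ 5.042.
n = log₂(5.042) ≈ 2.334 half-lives, so t½ = 381/2.334 ≈ 163.24 minutes.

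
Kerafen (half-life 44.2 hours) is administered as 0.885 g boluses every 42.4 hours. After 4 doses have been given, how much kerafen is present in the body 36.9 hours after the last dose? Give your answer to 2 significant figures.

0.95 g

The 4 doses were given 164.1, 121.7, 79.3, 36.9 hours ago.
Total = 0.885·(1/2)^(164.1/44.2) + 0.885·(1/2)^(121.7/44.2) + 0.885·(1/2)^(79.3/44.2) + 0.885·(1/2)^(36.9/44.2)
      = 0.067502 + 0.13125 + 0.25519 + 0.49617 ≈ 0.95011 g.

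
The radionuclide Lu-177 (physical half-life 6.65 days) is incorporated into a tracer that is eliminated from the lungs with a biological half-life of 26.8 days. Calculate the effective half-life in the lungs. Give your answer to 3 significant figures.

5.33 days

1/t_eff = 1/t_phys + 1/t_biol = 1/6.65 + 1/26.8 = 0.18769 per day.
t_eff = 6.65 × 26.8 / (6.65 + 26.8) ≈ 5.328 days.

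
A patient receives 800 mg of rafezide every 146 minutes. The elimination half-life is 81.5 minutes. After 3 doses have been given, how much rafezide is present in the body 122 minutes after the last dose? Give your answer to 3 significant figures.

The 3 doses were given 414, 268, 122 minutes ago.
Total = 800·(1/2)^(414/81.5) + 800·(1/2)^(268/81.5) + 800·(1/2)^(122/81.5)
      = 23.655 + 81.884 + 283.44 ≈ 388.98 mg.

389 mg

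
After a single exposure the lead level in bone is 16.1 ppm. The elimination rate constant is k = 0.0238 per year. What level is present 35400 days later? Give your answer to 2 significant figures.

t½ = ln 2 / k = 0.69315 / 0.0238 ≈ 29.124 years.
Convert the elapsed time: 35400 days = 96.9863 years.
Number of half-lives: n = 96.9863/29.124 ≈ 3.3301.
Remaining = 16.1 × (1/2)^3.3301 = 16.1 × 0.099433 ≈ 1.6009 ppm.

1.6 ppm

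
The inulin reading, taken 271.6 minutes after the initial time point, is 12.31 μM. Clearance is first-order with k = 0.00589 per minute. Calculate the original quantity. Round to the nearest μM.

61 μM

t½ = ln 2 / k = 0.69315 / 0.00589 ≈ 117.68 minutes.
Number of half-lives elapsed: n = 271.6/117.68 ≈ 2.3079.
A₀ = A × 2^n = 12.31 × 2^2.3079 = 12.31 × 4.9517 ≈ 60.955 μM.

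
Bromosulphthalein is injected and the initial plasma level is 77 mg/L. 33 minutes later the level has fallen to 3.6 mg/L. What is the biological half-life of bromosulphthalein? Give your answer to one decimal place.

7.5 minutes

A/A₀ = 3.6/77 ≈ 0.046753.
n = log₂(21.389) ≈ 4.4188 half-lives elapsed in 33 minutes.
t½ = 33/4.4188 ≈ 7.4681 minutes.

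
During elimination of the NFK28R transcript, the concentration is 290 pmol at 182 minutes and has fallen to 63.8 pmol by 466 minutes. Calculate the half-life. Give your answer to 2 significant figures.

130 minutes

Over Δt = 466 − 182 = 284 minutes, the level fell by a factor of 290/63.8 ≈ 4.5455.
n = log₂(4.5455) ≈ 2.1844 half-lives, so t½ = 284/2.1844 ≈ 130.01 minutes.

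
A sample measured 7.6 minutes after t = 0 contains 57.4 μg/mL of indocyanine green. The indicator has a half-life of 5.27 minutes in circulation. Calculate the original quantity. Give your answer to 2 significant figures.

160 μg/mL

Number of half-lives elapsed: n = 7.6/5.27 ≈ 1.4421.
A₀ = A × 2^n = 57.4 × 2^1.4421 = 57.4 × 2.7172 ≈ 155.97 μg/mL.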